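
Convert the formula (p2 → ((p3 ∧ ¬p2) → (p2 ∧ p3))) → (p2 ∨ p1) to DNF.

p2 ∨ p1

(p2 → ((p3 ∧ ¬p2) → (p2 ∧ p3))) → (p2 ∨ p1)
= ¬(p2 → ((p3 ∧ ¬p2) → (p2 ∧ p3))) ∨ p2 ∨ p1
= ¬(¬p2 ∨ ((p3 ∧ ¬p2) → (p2 ∧ p3))) ∨ p2 ∨ p1
= ¬(¬p2 ∨ ¬(p3 ∧ ¬p2) ∨ (p2 ∧ p3)) ∨ p2 ∨ p1
= (¬¬p2 ∧ ¬¬(p3 ∧ ¬p2) ∧ ¬(p2 ∧ p3)) ∨ p2 ∨ p1
= (p2 ∧ ¬¬(p3 ∧ ¬p2) ∧ ¬(p2 ∧ p3)) ∨ p2 ∨ p1
= (p2 ∧ p3 ∧ ¬p2 ∧ ¬(p2 ∧ p3)) ∨ p2 ∨ p1
= (p2 ∧ p3 ∧ ¬p2 ∧ (¬p2 ∨ ¬p3)) ∨ p2 ∨ p1
= (p2 ∧ p3 ∧ ¬p2 ∧ ¬p2) ∨ (p2 ∧ p3 ∧ ¬p2 ∧ ¬p3) ∨ p2 ∨ p1
= p2 ∨ p1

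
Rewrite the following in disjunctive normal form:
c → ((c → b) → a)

¬c ∨ c ∧ ¬b ∨ a

c → ((c → b) → a)
≡ ¬c ∨ ((c → b) → a)   [eliminate →]
≡ ¬c ∨ ¬(c → b) ∨ a   [eliminate →]
≡ ¬c ∨ ¬(¬c ∨ b) ∨ a   [eliminate →]
≡ ¬c ∨ ¬¬c ∧ ¬b ∨ a   [De Morgan]
≡ ¬c ∨ c ∧ ¬b ∨ a   [double negation]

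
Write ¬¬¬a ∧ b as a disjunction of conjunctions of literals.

¬¬¬a ∧ b
⇔ ¬a ∧ b   — double negation

¬a ∧ b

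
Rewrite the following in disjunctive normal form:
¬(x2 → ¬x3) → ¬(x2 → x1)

¬x2 ∨ ¬x3 ∨ (x2 ∧ ¬x1)

¬(x2 → ¬x3) → ¬(x2 → x1)
≡ ¬¬(x2 → ¬x3) ∨ ¬(x2 → x1)   — eliminate →
≡ ¬¬(¬x2 ∨ ¬x3) ∨ ¬(x2 → x1)   — eliminate →
≡ ¬¬(¬x2 ∨ ¬x3) ∨ ¬(¬x2 ∨ x1)   — eliminate →
≡ ¬x2 ∨ ¬x3 ∨ ¬(¬x2 ∨ x1)   — double negation
≡ ¬x2 ∨ ¬x3 ∨ (¬¬x2 ∧ ¬x1)   — De Morgan
≡ ¬x2 ∨ ¬x3 ∨ (x2 ∧ ¬x1)   — double negation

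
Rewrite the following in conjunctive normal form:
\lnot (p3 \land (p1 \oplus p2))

(\lnot p3 \lor \lnot p1 \lor p2) \land (\lnot p3 \lor \lnot p2 \lor p1)

\lnot (p3 \land (p1 \oplus p2))
≡ \lnot (p3 \land (p1 \lor p2) \land \lnot (p1 \land p2))   [expand \oplus]
≡ \lnot p3 \lor \lnot (p1 \lor p2) \lor \lnot \lnot (p1 \land p2)   [De Morgan]
≡ \lnot p3 \lor (\lnot p1 \land \lnot p2) \lor \lnot \lnot (p1 \land p2)   [De Morgan]
≡ \lnot p3 \lor (\lnot p1 \land \lnot p2) \lor (p1 \land p2)   [double negation]
≡ (\lnot p3 \lor \lnot p1 \lor p1) \land (\lnot p3 \lor \lnot p1 \lor p2) \land (\lnot p3 \lor \lnot p2 \lor p1) \land (\lnot p3 \lor \lnot p2 \lor p2)   [distribute \lor over \land]
≡ (\lnot p3 \lor \lnot p1 \lor p2) \land (\lnot p3 \lor \lnot p2 \lor p1)   [simplify]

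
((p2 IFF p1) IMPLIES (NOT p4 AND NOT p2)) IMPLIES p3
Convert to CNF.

(NOT p2 OR p1 OR p3) AND (NOT p1 OR p2 OR p3) AND (p4 OR p2 OR p3)

((p2 IFF p1) IMPLIES (NOT p4 AND NOT p2)) IMPLIES p3
⇔ NOT ((p2 IFF p1) IMPLIES (NOT p4 AND NOT p2)) OR p3   — eliminate IMPLIES
⇔ NOT (NOT (p2 IFF p1) OR (NOT p4 AND NOT p2)) OR p3   — eliminate IMPLIES
⇔ NOT (NOT ((p2 IMPLIES p1) AND (p1 IMPLIES p2)) OR (NOT p4 AND NOT p2)) OR p3   — eliminate IFF
⇔ NOT (NOT ((NOT p2 OR p1) AND (p1 IMPLIES p2)) OR (NOT p4 AND NOT p2)) OR p3   — eliminate IMPLIES
⇔ NOT (NOT ((NOT p2 OR p1) AND (NOT p1 OR p2)) OR (NOT p4 AND NOT p2)) OR p3   — eliminate IMPLIES
⇔ (NOT NOT ((NOT p2 OR p1) AND (NOT p1 OR p2)) AND NOT (NOT p4 AND NOT p2)) OR p3   — De Morgan
⇔ ((NOT p2 OR p1) AND (NOT p1 OR p2) AND NOT (NOT p4 AND NOT p2)) OR p3   — double negation
⇔ ((NOT p2 OR p1) AND (NOT p1 OR p2) AND (NOT NOT p4 OR NOT NOT p2)) OR p3   — De Morgan
⇔ ((NOT p2 OR p1) AND (NOT p1 OR p2) AND (p4 OR NOT NOT p2)) OR p3   — double negation
⇔ ((NOT p2 OR p1) AND (NOT p1 OR p2) AND (p4 OR p2)) OR p3   — double negation
⇔ (NOT p2 OR p1 OR p3) AND (NOT p1 OR p2 OR p3) AND (p4 OR p2 OR p3)   — distribute OR over AND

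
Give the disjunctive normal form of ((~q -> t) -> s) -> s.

(q & ~s) | (t & ~s) | s

((~q -> t) -> s) -> s
⇔ ~((~q -> t) -> s) | s   (eliminate ->)
⇔ ~(~(~q -> t) | s) | s   (eliminate ->)
⇔ ~(~(~~q | t) | s) | s   (eliminate ->)
⇔ (~~(~~q | t) & ~s) | s   (De Morgan)
⇔ ((~~q | t) & ~s) | s   (double negation)
⇔ ((q | t) & ~s) | s   (double negation)
⇔ (q & ~s) | (t & ~s) | s   (distribute & over |)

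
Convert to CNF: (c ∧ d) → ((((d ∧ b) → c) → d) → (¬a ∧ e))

(¬c ∨ ¬d ∨ ¬a) ∧ (¬c ∨ ¬d ∨ e)

(c ∧ d) → ((((d ∧ b) → c) → d) → (¬a ∧ e))
⇔ ¬(c ∧ d) ∨ ((((d ∧ b) → c) → d) → (¬a ∧ e))   — eliminate →
⇔ ¬(c ∧ d) ∨ ¬(((d ∧ b) → c) → d) ∨ (¬a ∧ e)   — eliminate →
⇔ ¬(c ∧ d) ∨ ¬(¬((d ∧ b) → c) ∨ d) ∨ (¬a ∧ e)   — eliminate →
⇔ ¬(c ∧ d) ∨ ¬(¬(¬(d ∧ b) ∨ c) ∨ d) ∨ (¬a ∧ e)   — eliminate →
⇔ ¬c ∨ ¬d ∨ ¬(¬(¬(d ∧ b) ∨ c) ∨ d) ∨ (¬a ∧ e)   — De Morgan
⇔ ¬c ∨ ¬d ∨ (¬¬(¬(d ∧ b) ∨ c) ∧ ¬d) ∨ (¬a ∧ e)   — De Morgan
⇔ ¬c ∨ ¬d ∨ ((¬(d ∧ b) ∨ c) ∧ ¬d) ∨ (¬a ∧ e)   — double negation
⇔ ¬c ∨ ¬d ∨ ((¬d ∨ ¬b ∨ c) ∧ ¬d) ∨ (¬a ∧ e)   — De Morgan
⇔ (¬c ∨ ¬d ∨ ¬d ∨ ¬b ∨ c ∨ ¬a) ∧ (¬c ∨ ¬d ∨ ¬d ∨ ¬b ∨ c ∨ e) ∧ (¬c ∨ ¬d ∨ ¬d ∨ ¬a) ∧ (¬c ∨ ¬d ∨ ¬d ∨ e)   — distribute ∨ over ∧
⇔ (¬c ∨ ¬d ∨ ¬a) ∧ (¬c ∨ ¬d ∨ e)   — simplify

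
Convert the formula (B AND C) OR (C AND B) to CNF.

(B AND C) OR (C AND B)
⇔ (B OR C) AND (B OR B) AND (C OR C) AND (C OR B)   (distribute OR over AND)
⇔ B AND C   (simplify)

B AND C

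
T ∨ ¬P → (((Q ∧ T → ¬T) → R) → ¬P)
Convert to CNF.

(¬T ∨ ¬Q ∨ ¬P) ∧ (¬T ∨ ¬R ∨ ¬P)

T ∨ ¬P → (((Q ∧ T → ¬T) → R) → ¬P)
= ¬(T ∨ ¬P) ∨ (((Q ∧ T → ¬T) → R) → ¬P)   (eliminate →)
= ¬(T ∨ ¬P) ∨ ¬((Q ∧ T → ¬T) → R) ∨ ¬P   (eliminate →)
= ¬(T ∨ ¬P) ∨ ¬(¬(Q ∧ T → ¬T) ∨ R) ∨ ¬P   (eliminate →)
= ¬(T ∨ ¬P) ∨ ¬(¬(¬(Q ∧ T) ∨ ¬T) ∨ R) ∨ ¬P   (eliminate →)
= ¬T ∧ ¬¬P ∨ ¬(¬(¬(Q ∧ T) ∨ ¬T) ∨ R) ∨ ¬P   (De Morgan)
= ¬T ∧ P ∨ ¬(¬(¬(Q ∧ T) ∨ ¬T) ∨ R) ∨ ¬P   (double negation)
= ¬T ∧ P ∨ ¬¬(¬(Q ∧ T) ∨ ¬T) ∧ ¬R ∨ ¬P   (De Morgan)
= ¬T ∧ P ∨ (¬(Q ∧ T) ∨ ¬T) ∧ ¬R ∨ ¬P   (double negation)
= ¬T ∧ P ∨ (¬Q ∨ ¬T ∨ ¬T) ∧ ¬R ∨ ¬P   (De Morgan)
= (¬T ∨ ¬Q ∨ ¬T ∨ ¬T ∨ ¬P) ∧ (¬T ∨ ¬R ∨ ¬P) ∧ (P ∨ ¬Q ∨ ¬T ∨ ¬T ∨ ¬P) ∧ (P ∨ ¬R ∨ ¬P)   (distribute ∨ over ∧)
= (¬T ∨ ¬Q ∨ ¬P) ∧ (¬T ∨ ¬R ∨ ¬P)   (simplify)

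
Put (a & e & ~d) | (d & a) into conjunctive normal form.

a & (e | d)

(a & e & ~d) | (d & a)
⇔ (a | d) & (a | a) & (e | d) & (e | a) & (~d | d) & (~d | a)   — distribute | over &
⇔ a & (e | d)   — simplify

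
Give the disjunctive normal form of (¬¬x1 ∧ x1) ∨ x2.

(¬¬x1 ∧ x1) ∨ x2
⇔ (x1 ∧ x1) ∨ x2   (double negation)
⇔ x1 ∨ x2   (simplify)

x1 ∨ x2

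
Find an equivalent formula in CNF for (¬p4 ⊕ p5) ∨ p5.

(¬p4 ⊕ p5) ∨ p5
≡ ((¬p4 ∨ p5) ∧ ¬(¬p4 ∧ p5)) ∨ p5   [expand ⊕]
≡ ((¬p4 ∨ p5) ∧ (¬¬p4 ∨ ¬p5)) ∨ p5   [De Morgan]
≡ ((¬p4 ∨ p5) ∧ (p4 ∨ ¬p5)) ∨ p5   [double negation]
≡ (¬p4 ∨ p5 ∨ p5) ∧ (p4 ∨ ¬p5 ∨ p5)   [distribute ∨ over ∧]
≡ ¬p4 ∨ p5   [simplify]

¬p4 ∨ p5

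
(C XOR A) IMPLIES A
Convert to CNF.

(C XOR A) IMPLIES A
= NOT (C XOR A) OR A   [eliminate IMPLIES]
= NOT ((C OR A) AND NOT (C AND A)) OR A   [expand XOR]
= NOT (C OR A) OR NOT NOT (C AND A) OR A   [De Morgan]
= (NOT C AND NOT A) OR NOT NOT (C AND A) OR A   [De Morgan]
= (NOT C AND NOT A) OR (C AND A) OR A   [double negation]
= (NOT C OR C OR A) AND (NOT C OR A OR A) AND (NOT A OR C OR A) AND (NOT A OR A OR A)   [distribute OR over AND]
= NOT C OR A   [simplify]

NOT C OR A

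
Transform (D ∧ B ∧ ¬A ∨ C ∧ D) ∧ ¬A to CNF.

(D ∧ B ∧ ¬A ∨ C ∧ D) ∧ ¬A
≡ (D ∨ C) ∧ (D ∨ D) ∧ (B ∨ C) ∧ (B ∨ D) ∧ (¬A ∨ C) ∧ (¬A ∨ D) ∧ ¬A   — distribute ∨ over ∧
≡ D ∧ (B ∨ C) ∧ ¬A   — simplify

D ∧ (B ∨ C) ∧ ¬A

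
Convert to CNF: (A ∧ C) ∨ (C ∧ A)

(A ∧ C) ∨ (C ∧ A)
= (A ∨ C) ∧ (A ∨ A) ∧ (C ∨ C) ∧ (C ∨ A)
= A ∧ C

A ∧ C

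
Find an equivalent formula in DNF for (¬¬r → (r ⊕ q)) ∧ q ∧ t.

¬r ∧ q ∧ t

(¬¬r → (r ⊕ q)) ∧ q ∧ t
≡ (¬¬¬r ∨ (r ⊕ q)) ∧ q ∧ t   [eliminate →]
≡ (¬¬¬r ∨ (r ∧ ¬q) ∨ (¬r ∧ q)) ∧ q ∧ t   [expand ⊕]
≡ (¬r ∨ (r ∧ ¬q) ∨ (¬r ∧ q)) ∧ q ∧ t   [double negation]
≡ (¬r ∧ q ∧ t) ∨ (r ∧ ¬q ∧ q ∧ t) ∨ (¬r ∧ q ∧ q ∧ t)   [distribute ∧ over ∨]
≡ ¬r ∧ q ∧ t   [simplify]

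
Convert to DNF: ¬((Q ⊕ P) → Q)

¬((Q ⊕ P) → Q)
⇔ ¬(¬(Q ⊕ P) ∨ Q)   — eliminate →
⇔ ¬(¬((Q ∧ ¬P) ∨ (¬Q ∧ P)) ∨ Q)   — expand ⊕
⇔ ¬¬((Q ∧ ¬P) ∨ (¬Q ∧ P)) ∧ ¬Q   — De Morgan
⇔ ((Q ∧ ¬P) ∨ (¬Q ∧ P)) ∧ ¬Q   — double negation
⇔ (Q ∧ ¬P ∧ ¬Q) ∨ (¬Q ∧ P ∧ ¬Q)   — distribute ∧ over ∨
⇔ ¬Q ∧ P   — simplify

¬Q ∧ P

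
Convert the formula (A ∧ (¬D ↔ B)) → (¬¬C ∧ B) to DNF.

¬A ∨ (¬D ∧ ¬B) ∨ (B ∧ D) ∨ (C ∧ B)

(A ∧ (¬D ↔ B)) → (¬¬C ∧ B)
≡ ¬(A ∧ (¬D ↔ B)) ∨ (¬¬C ∧ B)   [eliminate →]
≡ ¬(A ∧ (¬D → B) ∧ (B → ¬D)) ∨ (¬¬C ∧ B)   [eliminate ↔]
≡ ¬(A ∧ (¬¬D ∨ B) ∧ (B → ¬D)) ∨ (¬¬C ∧ B)   [eliminate →]
≡ ¬(A ∧ (¬¬D ∨ B) ∧ (¬B ∨ ¬D)) ∨ (¬¬C ∧ B)   [eliminate →]
≡ ¬A ∨ ¬(¬¬D ∨ B) ∨ ¬(¬B ∨ ¬D) ∨ (¬¬C ∧ B)   [De Morgan]
≡ ¬A ∨ (¬¬¬D ∧ ¬B) ∨ ¬(¬B ∨ ¬D) ∨ (¬¬C ∧ B)   [De Morgan]
≡ ¬A ∨ (¬D ∧ ¬B) ∨ ¬(¬B ∨ ¬D) ∨ (¬¬C ∧ B)   [double negation]
≡ ¬A ∨ (¬D ∧ ¬B) ∨ (¬¬B ∧ ¬¬D) ∨ (¬¬C ∧ B)   [De Morgan]
≡ ¬A ∨ (¬D ∧ ¬B) ∨ (B ∧ ¬¬D) ∨ (¬¬C ∧ B)   [double negation]
≡ ¬A ∨ (¬D ∧ ¬B) ∨ (B ∧ D) ∨ (¬¬C ∧ B)   [double negation]
≡ ¬A ∨ (¬D ∧ ¬B) ∨ (B ∧ D) ∨ (C ∧ B)   [double negation]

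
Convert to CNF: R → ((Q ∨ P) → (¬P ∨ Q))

R → ((Q ∨ P) → (¬P ∨ Q))
≡ ¬R ∨ ((Q ∨ P) → (¬P ∨ Q))
≡ ¬R ∨ ¬(Q ∨ P) ∨ ¬P ∨ Q
≡ ¬R ∨ (¬Q ∧ ¬P) ∨ ¬P ∨ Q
≡ (¬R ∨ ¬Q ∨ ¬P ∨ Q) ∧ (¬R ∨ ¬P ∨ ¬P ∨ Q)
≡ ¬R ∨ ¬P ∨ Q

¬R ∨ ¬P ∨ Q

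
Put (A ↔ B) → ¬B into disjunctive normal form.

(A ↔ B) → ¬B
= ¬(A ↔ B) ∨ ¬B   [eliminate →]
= ¬((A → B) ∧ (B → A)) ∨ ¬B   [eliminate ↔]
= ¬((¬A ∨ B) ∧ (B → A)) ∨ ¬B   [eliminate →]
= ¬((¬A ∨ B) ∧ (¬B ∨ A)) ∨ ¬B   [eliminate →]
= ¬(¬A ∨ B) ∨ ¬(¬B ∨ A) ∨ ¬B   [De Morgan]
= (¬¬A ∧ ¬B) ∨ ¬(¬B ∨ A) ∨ ¬B   [De Morgan]
= (A ∧ ¬B) ∨ ¬(¬B ∨ A) ∨ ¬B   [double negation]
= (A ∧ ¬B) ∨ (¬¬B ∧ ¬A) ∨ ¬B   [De Morgan]
= (A ∧ ¬B) ∨ (B ∧ ¬A) ∨ ¬B   [double negation]
= (B ∧ ¬A) ∨ ¬B   [simplify]

(B ∧ ¬A) ∨ ¬B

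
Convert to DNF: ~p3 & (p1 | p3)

~p3 & p1

~p3 & (p1 | p3)
⇔ (~p3 & p1) | (~p3 & p3)   — distribute & over |
⇔ ~p3 & p1   — simplify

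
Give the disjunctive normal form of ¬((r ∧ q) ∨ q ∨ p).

¬q ∧ ¬p

¬((r ∧ q) ∨ q ∨ p)
≡ ¬(r ∧ q) ∧ ¬q ∧ ¬p
≡ (¬r ∨ ¬q) ∧ ¬q ∧ ¬p
≡ (¬r ∧ ¬q ∧ ¬p) ∨ (¬q ∧ ¬q ∧ ¬p)
≡ ¬q ∧ ¬p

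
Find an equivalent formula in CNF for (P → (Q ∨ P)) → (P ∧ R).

P ∧ (¬Q ∨ R) ∧ (¬P ∨ R)

(P → (Q ∨ P)) → (P ∧ R)
= ¬(P → (Q ∨ P)) ∨ (P ∧ R)   [eliminate →]
= ¬(¬P ∨ Q ∨ P) ∨ (P ∧ R)   [eliminate →]
= (¬¬P ∧ ¬Q ∧ ¬P) ∨ (P ∧ R)   [De Morgan]
= (P ∧ ¬Q ∧ ¬P) ∨ (P ∧ R)   [double negation]
= (P ∨ P) ∧ (P ∨ R) ∧ (¬Q ∨ P) ∧ (¬Q ∨ R) ∧ (¬P ∨ P) ∧ (¬P ∨ R)   [distribute ∨ over ∧]
= P ∧ (¬Q ∨ R) ∧ (¬P ∨ R)   [simplify]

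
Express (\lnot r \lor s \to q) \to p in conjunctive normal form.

(\lnot r \lor s \to q) \to p
= \lnot (\lnot r \lor s \to q) \lor p   (eliminate \to)
= \lnot (\lnot (\lnot r \lor s) \lor q) \lor p   (eliminate \to)
= \lnot \lnot (\lnot r \lor s) \land \lnot q \lor p   (De Morgan)
= (\lnot r \lor s) \land \lnot q \lor p   (double negation)
= (\lnot r \lor s \lor p) \land (\lnot q \lor p)   (distribute \lor over \land)

(\lnot r \lor s \lor p) \land (\lnot q \lor p)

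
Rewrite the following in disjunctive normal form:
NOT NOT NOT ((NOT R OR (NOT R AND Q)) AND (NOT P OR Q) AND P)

NOT NOT NOT ((NOT R OR (NOT R AND Q)) AND (NOT P OR Q) AND P)
≡ NOT ((NOT R OR (NOT R AND Q)) AND (NOT P OR Q) AND P)   [double negation]
≡ NOT (NOT R OR (NOT R AND Q)) OR NOT (NOT P OR Q) OR NOT P   [De Morgan]
≡ (NOT NOT R AND NOT (NOT R AND Q)) OR NOT (NOT P OR Q) OR NOT P   [De Morgan]
≡ (R AND NOT (NOT R AND Q)) OR NOT (NOT P OR Q) OR NOT P   [double negation]
≡ (R AND (NOT NOT R OR NOT Q)) OR NOT (NOT P OR Q) OR NOT P   [De Morgan]
≡ (R AND (R OR NOT Q)) OR NOT (NOT P OR Q) OR NOT P   [double negation]
≡ (R AND (R OR NOT Q)) OR (NOT NOT P AND NOT Q) OR NOT P   [De Morgan]
≡ (R AND (R OR NOT Q)) OR (P AND NOT Q) OR NOT P   [double negation]
≡ (R AND R) OR (R AND NOT Q) OR (P AND NOT Q) OR NOT P   [distribute AND over OR]
≡ R OR (P AND NOT Q) OR NOT P   [simplify]

R OR (P AND NOT Q) OR NOT P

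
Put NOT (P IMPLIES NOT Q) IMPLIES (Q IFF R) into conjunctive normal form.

NOT P OR NOT Q OR R

NOT (P IMPLIES NOT Q) IMPLIES (Q IFF R)
≡ NOT NOT (P IMPLIES NOT Q) OR (Q IFF R)   — eliminate IMPLIES
≡ NOT NOT (NOT P OR NOT Q) OR (Q IFF R)   — eliminate IMPLIES
≡ NOT NOT (NOT P OR NOT Q) OR ((Q IMPLIES R) AND (R IMPLIES Q))   — eliminate IFF
≡ NOT NOT (NOT P OR NOT Q) OR ((NOT Q OR R) AND (R IMPLIES Q))   — eliminate IMPLIES
≡ NOT NOT (NOT P OR NOT Q) OR ((NOT Q OR R) AND (NOT R OR Q))   — eliminate IMPLIES
≡ NOT P OR NOT Q OR ((NOT Q OR R) AND (NOT R OR Q))   — double negation
≡ (NOT P OR NOT Q OR NOT Q OR R) AND (NOT P OR NOT Q OR NOT R OR Q)   — distribute OR over AND
≡ NOT P OR NOT Q OR R   — simplify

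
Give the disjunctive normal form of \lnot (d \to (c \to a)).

d \land c \land \lnot a

\lnot (d \to (c \to a))
≡ \lnot (\lnot d \lor (c \to a))   [eliminate \to]
≡ \lnot (\lnot d \lor \lnot c \lor a)   [eliminate \to]
≡ \lnot \lnot d \land \lnot \lnot c \land \lnot a   [De Morgan]
≡ d \land \lnot \lnot c \land \lnot a   [double negation]
≡ d \land c \land \lnot a   [double negation]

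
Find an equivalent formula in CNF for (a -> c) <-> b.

(a | b) & (~c | b) & (~b | ~a | c)

(a -> c) <-> b
≡ ((a -> c) -> b) & (b -> (a -> c))   (eliminate <->)
≡ (~(a -> c) | b) & (b -> (a -> c))   (eliminate ->)
≡ (~(~a | c) | b) & (b -> (a -> c))   (eliminate ->)
≡ (~(~a | c) | b) & (~b | (a -> c))   (eliminate ->)
≡ (~(~a | c) | b) & (~b | ~a | c)   (eliminate ->)
≡ ((~~a & ~c) | b) & (~b | ~a | c)   (De Morgan)
≡ ((a & ~c) | b) & (~b | ~a | c)   (double negation)
≡ (a | b) & (~c | b) & (~b | ~a | c)   (distribute | over &)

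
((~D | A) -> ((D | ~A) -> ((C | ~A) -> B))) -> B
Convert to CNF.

(~D | A | B) & (D | ~A | B) & (C | ~A | B)

((~D | A) -> ((D | ~A) -> ((C | ~A) -> B))) -> B
≡ ~((~D | A) -> ((D | ~A) -> ((C | ~A) -> B))) | B
≡ ~(~(~D | A) | ((D | ~A) -> ((C | ~A) -> B))) | B
≡ ~(~(~D | A) | ~(D | ~A) | ((C | ~A) -> B)) | B
≡ ~(~(~D | A) | ~(D | ~A) | ~(C | ~A) | B) | B
≡ (~~(~D | A) & ~~(D | ~A) & ~~(C | ~A) & ~B) | B
≡ ((~D | A) & ~~(D | ~A) & ~~(C | ~A) & ~B) | B
≡ ((~D | A) & (D | ~A) & ~~(C | ~A) & ~B) | B
≡ ((~D | A) & (D | ~A) & (C | ~A) & ~B) | B
≡ (~D | A | B) & (D | ~A | B) & (C | ~A | B) & (~B | B)
≡ (~D | A | B) & (D | ~A | B) & (C | ~A | B)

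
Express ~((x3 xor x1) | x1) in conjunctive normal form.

(~x3 | x1) & ~x1

~((x3 xor x1) | x1)
⇔ ~(((x3 | x1) & ~(x3 & x1)) | x1)   — expand xor
⇔ ~((x3 | x1) & ~(x3 & x1)) & ~x1   — De Morgan
⇔ (~(x3 | x1) | ~~(x3 & x1)) & ~x1   — De Morgan
⇔ ((~x3 & ~x1) | ~~(x3 & x1)) & ~x1   — De Morgan
⇔ ((~x3 & ~x1) | (x3 & x1)) & ~x1   — double negation
⇔ (~x3 | x3) & (~x3 | x1) & (~x1 | x3) & (~x1 | x1) & ~x1   — distribute | over &
⇔ (~x3 | x1) & ~x1   — simplify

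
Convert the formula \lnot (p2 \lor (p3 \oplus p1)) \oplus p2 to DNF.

(\lnot p2 \land \lnot p3 \land \lnot p1) \lor (\lnot p2 \land p1 \land p3) \lor p2

\lnot (p2 \lor (p3 \oplus p1)) \oplus p2
≡ (\lnot (p2 \lor (p3 \oplus p1)) \land \lnot p2) \lor (\lnot \lnot (p2 \lor (p3 \oplus p1)) \land p2)   — expand \oplus
≡ (\lnot (p2 \lor (p3 \land \lnot p1) \lor (\lnot p3 \land p1)) \land \lnot p2) \lor (\lnot \lnot (p2 \lor (p3 \oplus p1)) \land p2)   — expand \oplus
≡ (\lnot (p2 \lor (p3 \land \lnot p1) \lor (\lnot p3 \land p1)) \land \lnot p2) \lor (\lnot \lnot (p2 \lor (p3 \land \lnot p1) \lor (\lnot p3 \land p1)) \land p2)   — expand \oplus
≡ (\lnot p2 \land \lnot (p3 \land \lnot p1) \land \lnot (\lnot p3 \land p1) \land \lnot p2) \lor (\lnot \lnot (p2 \lor (p3 \land \lnot p1) \lor (\lnot p3 \land p1)) \land p2)   — De Morgan
≡ (\lnot p2 \land (\lnot p3 \lor \lnot \lnot p1) \land \lnot (\lnot p3 \land p1) \land \lnot p2) \lor (\lnot \lnot (p2 \lor (p3 \land \lnot p1) \lor (\lnot p3 \land p1)) \land p2)   — De Morgan
≡ (\lnot p2 \land (\lnot p3 \lor p1) \land \lnot (\lnot p3 \land p1) \land \lnot p2) \lor (\lnot \lnot (p2 \lor (p3 \land \lnot p1) \lor (\lnot p3 \land p1)) \land p2)   — double negation
≡ (\lnot p2 \land (\lnot p3 \lor p1) \land (\lnot \lnot p3 \lor \lnot p1) \land \lnot p2) \lor (\lnot \lnot (p2 \lor (p3 \land \lnot p1) \lor (\lnot p3 \land p1)) \land p2)   — De Morgan
≡ (\lnot p2 \land (\lnot p3 \lor p1) \land (p3 \lor \lnot p1) \land \lnot p2) \lor (\lnot \lnot (p2 \lor (p3 \land \lnot p1) \lor (\lnot p3 \land p1)) \land p2)   — double negation
≡ (\lnot p2 \land (\lnot p3 \lor p1) \land (p3 \lor \lnot p1) \land \lnot p2) \lor ((p2 \lor (p3 \land \lnot p1) \lor (\lnot p3 \land p1)) \land p2)   — double negation
≡ (\lnot p2 \land \lnot p3 \land p3 \land \lnot p2) \lor (\lnot p2 \land \lnot p3 \land \lnot p1 \land \lnot p2) \lor (\lnot p2 \land p1 \land p3 \land \lnot p2) \lor (\lnot p2 \land p1 \land \lnot p1 \land \lnot p2) \lor (p2 \land p2) \lor (p3 \land \lnot p1 \land p2) \lor (\lnot p3 \land p1 \land p2)   — distribute \land over \lor
≡ (\lnot p2 \land \lnot p3 \land \lnot p1) \lor (\lnot p2 \land p1 \land p3) \lor p2   — simplify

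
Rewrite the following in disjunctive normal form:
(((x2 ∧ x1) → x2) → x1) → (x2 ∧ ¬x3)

¬x1 ∨ (x2 ∧ ¬x3)

(((x2 ∧ x1) → x2) → x1) → (x2 ∧ ¬x3)
⇔ ¬(((x2 ∧ x1) → x2) → x1) ∨ (x2 ∧ ¬x3)   (eliminate →)
⇔ ¬(¬((x2 ∧ x1) → x2) ∨ x1) ∨ (x2 ∧ ¬x3)   (eliminate →)
⇔ ¬(¬(¬(x2 ∧ x1) ∨ x2) ∨ x1) ∨ (x2 ∧ ¬x3)   (eliminate →)
⇔ (¬¬(¬(x2 ∧ x1) ∨ x2) ∧ ¬x1) ∨ (x2 ∧ ¬x3)   (De Morgan)
⇔ ((¬(x2 ∧ x1) ∨ x2) ∧ ¬x1) ∨ (x2 ∧ ¬x3)   (double negation)
⇔ ((¬x2 ∨ ¬x1 ∨ x2) ∧ ¬x1) ∨ (x2 ∧ ¬x3)   (De Morgan)
⇔ (¬x2 ∧ ¬x1) ∨ (¬x1 ∧ ¬x1) ∨ (x2 ∧ ¬x1) ∨ (x2 ∧ ¬x3)   (distribute ∧ over ∨)
⇔ ¬x1 ∨ (x2 ∧ ¬x3)   (simplify)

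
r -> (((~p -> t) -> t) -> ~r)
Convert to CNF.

r -> (((~p -> t) -> t) -> ~r)
= ~r | (((~p -> t) -> t) -> ~r)   — eliminate ->
= ~r | ~((~p -> t) -> t) | ~r   — eliminate ->
= ~r | ~(~(~p -> t) | t) | ~r   — eliminate ->
= ~r | ~(~(~~p | t) | t) | ~r   — eliminate ->
= ~r | (~~(~~p | t) & ~t) | ~r   — De Morgan
= ~r | ((~~p | t) & ~t) | ~r   — double negation
= ~r | ((p | t) & ~t) | ~r   — double negation
= (~r | p | t | ~r) & (~r | ~t | ~r)   — distribute | over &
= (~r | p | t) & (~r | ~t)   — simplify

(~r | p | t) & (~r | ~t)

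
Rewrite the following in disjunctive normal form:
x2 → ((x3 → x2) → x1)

¬x2 ∨ x1

x2 → ((x3 → x2) → x1)
≡ ¬x2 ∨ ((x3 → x2) → x1)   — eliminate →
≡ ¬x2 ∨ ¬(x3 → x2) ∨ x1   — eliminate →
≡ ¬x2 ∨ ¬(¬x3 ∨ x2) ∨ x1   — eliminate →
≡ ¬x2 ∨ (¬¬x3 ∧ ¬x2) ∨ x1   — De Morgan
≡ ¬x2 ∨ (x3 ∧ ¬x2) ∨ x1   — double negation
≡ ¬x2 ∨ x1   — simplify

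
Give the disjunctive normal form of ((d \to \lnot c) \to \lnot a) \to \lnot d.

((d \to \lnot c) \to \lnot a) \to \lnot d
⇔ \lnot ((d \to \lnot c) \to \lnot a) \lor \lnot d   — eliminate \to
⇔ \lnot (\lnot (d \to \lnot c) \lor \lnot a) \lor \lnot d   — eliminate \to
⇔ \lnot (\lnot (\lnot d \lor \lnot c) \lor \lnot a) \lor \lnot d   — eliminate \to
⇔ (\lnot \lnot (\lnot d \lor \lnot c) \land \lnot \lnot a) \lor \lnot d   — De Morgan
⇔ ((\lnot d \lor \lnot c) \land \lnot \lnot a) \lor \lnot d   — double negation
⇔ ((\lnot d \lor \lnot c) \land a) \lor \lnot d   — double negation
⇔ (\lnot d \land a) \lor (\lnot c \land a) \lor \lnot d   — distribute \land over \lor
⇔ (\lnot c \land a) \lor \lnot d   — simplify

(\lnot c \land a) \lor \lnot d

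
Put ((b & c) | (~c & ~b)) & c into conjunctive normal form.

((b & c) | (~c & ~b)) & c
= (b | ~c) & (b | ~b) & (c | ~c) & (c | ~b) & c
= (b | ~c) & c

(b | ~c) & c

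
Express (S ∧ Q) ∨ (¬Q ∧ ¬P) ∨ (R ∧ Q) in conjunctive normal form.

(S ∨ ¬Q ∨ R) ∧ (S ∨ ¬P ∨ R) ∧ (Q ∨ ¬P)

(S ∧ Q) ∨ (¬Q ∧ ¬P) ∨ (R ∧ Q)
⇔ (S ∨ ¬Q ∨ R) ∧ (S ∨ ¬Q ∨ Q) ∧ (S ∨ ¬P ∨ R) ∧ (S ∨ ¬P ∨ Q) ∧ (Q ∨ ¬Q ∨ R) ∧ (Q ∨ ¬Q ∨ Q) ∧ (Q ∨ ¬P ∨ R) ∧ (Q ∨ ¬P ∨ Q)   (distribute ∨ over ∧)
⇔ (S ∨ ¬Q ∨ R) ∧ (S ∨ ¬P ∨ R) ∧ (Q ∨ ¬P)   (simplify)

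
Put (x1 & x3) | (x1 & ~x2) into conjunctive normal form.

x1 & (x3 | ~x2)

(x1 & x3) | (x1 & ~x2)
⇔ (x1 | x1) & (x1 | ~x2) & (x3 | x1) & (x3 | ~x2)   — distribute | over &
⇔ x1 & (x3 | ~x2)   — simplify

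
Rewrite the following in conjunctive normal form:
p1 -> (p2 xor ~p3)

p1 -> (p2 xor ~p3)
≡ ~p1 | (p2 xor ~p3)   (eliminate ->)
≡ ~p1 | ((p2 | ~p3) & ~(p2 & ~p3))   (expand xor)
≡ ~p1 | ((p2 | ~p3) & (~p2 | ~~p3))   (De Morgan)
≡ ~p1 | ((p2 | ~p3) & (~p2 | p3))   (double negation)
≡ (~p1 | p2 | ~p3) & (~p1 | ~p2 | p3)   (distribute | over &)

(~p1 | p2 | ~p3) & (~p1 | ~p2 | p3)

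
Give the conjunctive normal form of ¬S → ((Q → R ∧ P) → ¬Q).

S ∨ ¬R ∨ ¬P ∨ ¬Q

¬S → ((Q → R ∧ P) → ¬Q)
⇔ ¬¬S ∨ ((Q → R ∧ P) → ¬Q)   — eliminate →
⇔ ¬¬S ∨ ¬(Q → R ∧ P) ∨ ¬Q   — eliminate →
⇔ ¬¬S ∨ ¬(¬Q ∨ R ∧ P) ∨ ¬Q   — eliminate →
⇔ S ∨ ¬(¬Q ∨ R ∧ P) ∨ ¬Q   — double negation
⇔ S ∨ ¬¬Q ∧ ¬(R ∧ P) ∨ ¬Q   — De Morgan
⇔ S ∨ Q ∧ ¬(R ∧ P) ∨ ¬Q   — double negation
⇔ S ∨ Q ∧ (¬R ∨ ¬P) ∨ ¬Q   — De Morgan
⇔ (S ∨ Q ∨ ¬Q) ∧ (S ∨ ¬R ∨ ¬P ∨ ¬Q)   — distribute ∨ over ∧
⇔ S ∨ ¬R ∨ ¬P ∨ ¬Q   — simplify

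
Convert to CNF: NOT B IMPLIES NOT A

B OR NOT A

NOT B IMPLIES NOT A
≡ NOT NOT B OR NOT A   [eliminate IMPLIES]
≡ B OR NOT A   [double negation]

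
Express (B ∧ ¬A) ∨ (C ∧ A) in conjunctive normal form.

(B ∧ ¬A) ∨ (C ∧ A)
≡ (B ∨ C) ∧ (B ∨ A) ∧ (¬A ∨ C) ∧ (¬A ∨ A)   [distribute ∨ over ∧]
≡ (B ∨ C) ∧ (B ∨ A) ∧ (¬A ∨ C)   [simplify]

(B ∨ C) ∧ (B ∨ A) ∧ (¬A ∨ C)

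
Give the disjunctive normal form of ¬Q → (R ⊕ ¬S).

Q ∨ (R ∧ S) ∨ (¬R ∧ ¬S)

¬Q → (R ⊕ ¬S)
= ¬¬Q ∨ (R ⊕ ¬S)
= ¬¬Q ∨ (R ∧ ¬¬S) ∨ (¬R ∧ ¬S)
= Q ∨ (R ∧ ¬¬S) ∨ (¬R ∧ ¬S)
= Q ∨ (R ∧ S) ∨ (¬R ∧ ¬S)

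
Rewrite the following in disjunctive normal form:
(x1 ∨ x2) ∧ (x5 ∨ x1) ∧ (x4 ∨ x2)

(x1 ∨ x2) ∧ (x5 ∨ x1) ∧ (x4 ∨ x2)
≡ (x1 ∧ x5 ∧ x4) ∨ (x1 ∧ x5 ∧ x2) ∨ (x1 ∧ x1 ∧ x4) ∨ (x1 ∧ x1 ∧ x2) ∨ (x2 ∧ x5 ∧ x4) ∨ (x2 ∧ x5 ∧ x2) ∨ (x2 ∧ x1 ∧ x4) ∨ (x2 ∧ x1 ∧ x2)   [distribute ∧ over ∨]
≡ (x1 ∧ x4) ∨ (x1 ∧ x2) ∨ (x2 ∧ x5)   [simplify]

(x1 ∧ x4) ∨ (x1 ∧ x2) ∨ (x2 ∧ x5)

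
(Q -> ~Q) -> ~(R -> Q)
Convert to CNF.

(Q -> ~Q) -> ~(R -> Q)
⇔ ~(Q -> ~Q) | ~(R -> Q)   (eliminate ->)
⇔ ~(~Q | ~Q) | ~(R -> Q)   (eliminate ->)
⇔ ~(~Q | ~Q) | ~(~R | Q)   (eliminate ->)
⇔ (~~Q & ~~Q) | ~(~R | Q)   (De Morgan)
⇔ (Q & ~~Q) | ~(~R | Q)   (double negation)
⇔ (Q & Q) | ~(~R | Q)   (double negation)
⇔ (Q & Q) | (~~R & ~Q)   (De Morgan)
⇔ (Q & Q) | (R & ~Q)   (double negation)
⇔ (Q | R) & (Q | ~Q) & (Q | R) & (Q | ~Q)   (distribute | over &)
⇔ Q | R   (simplify)

Q | R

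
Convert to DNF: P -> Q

~P | Q

P -> Q
⇔ ~P | Q   [eliminate ->]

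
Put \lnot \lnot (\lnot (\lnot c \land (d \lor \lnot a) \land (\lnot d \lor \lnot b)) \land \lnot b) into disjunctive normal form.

\lnot \lnot (\lnot (\lnot c \land (d \lor \lnot a) \land (\lnot d \lor \lnot b)) \land \lnot b)
⇔ \lnot (\lnot c \land (d \lor \lnot a) \land (\lnot d \lor \lnot b)) \land \lnot b   — double negation
⇔ (\lnot \lnot c \lor \lnot (d \lor \lnot a) \lor \lnot (\lnot d \lor \lnot b)) \land \lnot b   — De Morgan
⇔ (c \lor \lnot (d \lor \lnot a) \lor \lnot (\lnot d \lor \lnot b)) \land \lnot b   — double negation
⇔ (c \lor (\lnot d \land \lnot \lnot a) \lor \lnot (\lnot d \lor \lnot b)) \land \lnot b   — De Morgan
⇔ (c \lor (\lnot d \land a) \lor \lnot (\lnot d \lor \lnot b)) \land \lnot b   — double negation
⇔ (c \lor (\lnot d \land a) \lor (\lnot \lnot d \land \lnot \lnot b)) \land \lnot b   — De Morgan
⇔ (c \lor (\lnot d \land a) \lor (d \land \lnot \lnot b)) \land \lnot b   — double negation
⇔ (c \lor (\lnot d \land a) \lor (d \land b)) \land \lnot b   — double negation
⇔ (c \land \lnot b) \lor (\lnot d \land a \land \lnot b) \lor (d \land b \land \lnot b)   — distribute \land over \lor
⇔ (c \land \lnot b) \lor (\lnot d \land a \land \lnot b)   — simplify

(c \land \lnot b) \lor (\lnot d \land a \land \lnot b)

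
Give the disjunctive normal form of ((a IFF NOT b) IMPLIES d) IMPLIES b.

((a IFF NOT b) IMPLIES d) IMPLIES b
= NOT ((a IFF NOT b) IMPLIES d) OR b   [eliminate IMPLIES]
= NOT (NOT (a IFF NOT b) OR d) OR b   [eliminate IMPLIES]
= NOT (NOT ((a IMPLIES NOT b) AND (NOT b IMPLIES a)) OR d) OR b   [eliminate IFF]
= NOT (NOT ((NOT a OR NOT b) AND (NOT b IMPLIES a)) OR d) OR b   [eliminate IMPLIES]
= NOT (NOT ((NOT a OR NOT b) AND (NOT NOT b OR a)) OR d) OR b   [eliminate IMPLIES]
= (NOT NOT ((NOT a OR NOT b) AND (NOT NOT b OR a)) AND NOT d) OR b   [De Morgan]
= ((NOT a OR NOT b) AND (NOT NOT b OR a) AND NOT d) OR b   [double negation]
= ((NOT a OR NOT b) AND (b OR a) AND NOT d) OR b   [double negation]
= (NOT a AND b AND NOT d) OR (NOT a AND a AND NOT d) OR (NOT b AND b AND NOT d) OR (NOT b AND a AND NOT d) OR b   [distribute AND over OR]
= (NOT b AND a AND NOT d) OR b   [simplify]

(NOT b AND a AND NOT d) OR b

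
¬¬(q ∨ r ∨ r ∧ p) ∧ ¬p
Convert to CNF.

(q ∨ r) ∧ ¬p

¬¬(q ∨ r ∨ r ∧ p) ∧ ¬p
= (q ∨ r ∨ r ∧ p) ∧ ¬p   [double negation]
= (q ∨ r ∨ r) ∧ (q ∨ r ∨ p) ∧ ¬p   [distribute ∨ over ∧]
= (q ∨ r) ∧ ¬p   [simplify]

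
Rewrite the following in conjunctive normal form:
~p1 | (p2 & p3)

(~p1 | p2) & (~p1 | p3)

~p1 | (p2 & p3)
≡ (~p1 | p2) & (~p1 | p3)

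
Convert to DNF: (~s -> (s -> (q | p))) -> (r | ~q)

r | ~q

(~s -> (s -> (q | p))) -> (r | ~q)
⇔ ~(~s -> (s -> (q | p))) | r | ~q   — eliminate ->
⇔ ~(~~s | (s -> (q | p))) | r | ~q   — eliminate ->
⇔ ~(~~s | ~s | q | p) | r | ~q   — eliminate ->
⇔ (~~~s & ~~s & ~q & ~p) | r | ~q   — De Morgan
⇔ (~s & ~~s & ~q & ~p) | r | ~q   — double negation
⇔ (~s & s & ~q & ~p) | r | ~q   — double negation
⇔ r | ~q   — simplify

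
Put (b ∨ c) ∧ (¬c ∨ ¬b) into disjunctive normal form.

(b ∧ ¬c) ∨ (c ∧ ¬b)

(b ∨ c) ∧ (¬c ∨ ¬b)
≡ (b ∧ ¬c) ∨ (b ∧ ¬b) ∨ (c ∧ ¬c) ∨ (c ∧ ¬b)   [distribute ∧ over ∨]
≡ (b ∧ ¬c) ∨ (c ∧ ¬b)   [simplify]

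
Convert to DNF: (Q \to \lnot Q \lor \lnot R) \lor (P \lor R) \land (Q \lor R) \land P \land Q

(Q \to \lnot Q \lor \lnot R) \lor (P \lor R) \land (Q \lor R) \land P \land Q
= \lnot Q \lor \lnot Q \lor \lnot R \lor (P \lor R) \land (Q \lor R) \land P \land Q
= \lnot Q \lor \lnot Q \lor \lnot R \lor P \land Q \land P \land Q \lor P \land R \land P \land Q \lor R \land Q \land P \land Q \lor R \land R \land P \land Q
= \lnot Q \lor \lnot R \lor P \land Q

\lnot Q \lor \lnot R \lor P \land Q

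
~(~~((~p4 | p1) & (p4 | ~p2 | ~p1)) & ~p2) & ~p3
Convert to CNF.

(p4 | p2) & (~p1 | p2) & ~p3

~(~~((~p4 | p1) & (p4 | ~p2 | ~p1)) & ~p2) & ~p3
≡ (~~~((~p4 | p1) & (p4 | ~p2 | ~p1)) | ~~p2) & ~p3   — De Morgan
≡ (~((~p4 | p1) & (p4 | ~p2 | ~p1)) | ~~p2) & ~p3   — double negation
≡ (~(~p4 | p1) | ~(p4 | ~p2 | ~p1) | ~~p2) & ~p3   — De Morgan
≡ ((~~p4 & ~p1) | ~(p4 | ~p2 | ~p1) | ~~p2) & ~p3   — De Morgan
≡ ((p4 & ~p1) | ~(p4 | ~p2 | ~p1) | ~~p2) & ~p3   — double negation
≡ ((p4 & ~p1) | (~p4 & ~~p2 & ~~p1) | ~~p2) & ~p3   — De Morgan
≡ ((p4 & ~p1) | (~p4 & p2 & ~~p1) | ~~p2) & ~p3   — double negation
≡ ((p4 & ~p1) | (~p4 & p2 & p1) | ~~p2) & ~p3   — double negation
≡ ((p4 & ~p1) | (~p4 & p2 & p1) | p2) & ~p3   — double negation
≡ (p4 | ~p4 | p2) & (p4 | p2 | p2) & (p4 | p1 | p2) & (~p1 | ~p4 | p2) & (~p1 | p2 | p2) & (~p1 | p1 | p2) & ~p3   — distribute | over &
≡ (p4 | p2) & (~p1 | p2) & ~p3   — simplify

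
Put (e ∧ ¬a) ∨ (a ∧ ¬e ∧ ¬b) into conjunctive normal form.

(e ∧ ¬a) ∨ (a ∧ ¬e ∧ ¬b)
⇔ (e ∨ a) ∧ (e ∨ ¬e) ∧ (e ∨ ¬b) ∧ (¬a ∨ a) ∧ (¬a ∨ ¬e) ∧ (¬a ∨ ¬b)   — distribute ∨ over ∧
⇔ (e ∨ a) ∧ (e ∨ ¬b) ∧ (¬a ∨ ¬e) ∧ (¬a ∨ ¬b)   — simplify

(e ∨ a) ∧ (e ∨ ¬b) ∧ (¬a ∨ ¬e) ∧ (¬a ∨ ¬b)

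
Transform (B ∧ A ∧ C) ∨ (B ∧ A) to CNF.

(B ∧ A ∧ C) ∨ (B ∧ A)
⇔ (B ∨ B) ∧ (B ∨ A) ∧ (A ∨ B) ∧ (A ∨ A) ∧ (C ∨ B) ∧ (C ∨ A)
⇔ B ∧ A

B ∧ A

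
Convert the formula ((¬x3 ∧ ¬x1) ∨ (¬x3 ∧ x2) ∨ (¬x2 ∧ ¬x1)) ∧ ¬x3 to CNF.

((¬x3 ∧ ¬x1) ∨ (¬x3 ∧ x2) ∨ (¬x2 ∧ ¬x1)) ∧ ¬x3
⇔ (¬x3 ∨ ¬x3 ∨ ¬x2) ∧ (¬x3 ∨ ¬x3 ∨ ¬x1) ∧ (¬x3 ∨ x2 ∨ ¬x2) ∧ (¬x3 ∨ x2 ∨ ¬x1) ∧ (¬x1 ∨ ¬x3 ∨ ¬x2) ∧ (¬x1 ∨ ¬x3 ∨ ¬x1) ∧ (¬x1 ∨ x2 ∨ ¬x2) ∧ (¬x1 ∨ x2 ∨ ¬x1) ∧ ¬x3   [distribute ∨ over ∧]
⇔ (¬x1 ∨ x2) ∧ ¬x3   [simplify]

(¬x1 ∨ x2) ∧ ¬x3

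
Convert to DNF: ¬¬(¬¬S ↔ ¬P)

¬¬(¬¬S ↔ ¬P)
≡ ¬¬((¬¬S → ¬P) ∧ (¬P → ¬¬S))   [eliminate ↔]
≡ ¬¬((¬¬¬S ∨ ¬P) ∧ (¬P → ¬¬S))   [eliminate →]
≡ ¬¬((¬¬¬S ∨ ¬P) ∧ (¬¬P ∨ ¬¬S))   [eliminate →]
≡ (¬¬¬S ∨ ¬P) ∧ (¬¬P ∨ ¬¬S)   [double negation]
≡ (¬S ∨ ¬P) ∧ (¬¬P ∨ ¬¬S)   [double negation]
≡ (¬S ∨ ¬P) ∧ (P ∨ ¬¬S)   [double negation]
≡ (¬S ∨ ¬P) ∧ (P ∨ S)   [double negation]
≡ (¬S ∧ P) ∨ (¬S ∧ S) ∨ (¬P ∧ P) ∨ (¬P ∧ S)   [distribute ∧ over ∨]
≡ (¬S ∧ P) ∨ (¬P ∧ S)   [simplify]

(¬S ∧ P) ∨ (¬P ∧ S)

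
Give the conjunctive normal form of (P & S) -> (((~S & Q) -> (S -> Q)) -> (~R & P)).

~P | ~S | ~R

(P & S) -> (((~S & Q) -> (S -> Q)) -> (~R & P))
⇔ ~(P & S) | (((~S & Q) -> (S -> Q)) -> (~R & P))
⇔ ~(P & S) | ~((~S & Q) -> (S -> Q)) | (~R & P)
⇔ ~(P & S) | ~(~(~S & Q) | (S -> Q)) | (~R & P)
⇔ ~(P & S) | ~(~(~S & Q) | ~S | Q) | (~R & P)
⇔ ~P | ~S | ~(~(~S & Q) | ~S | Q) | (~R & P)
⇔ ~P | ~S | (~~(~S & Q) & ~~S & ~Q) | (~R & P)
⇔ ~P | ~S | (~S & Q & ~~S & ~Q) | (~R & P)
⇔ ~P | ~S | (~S & Q & S & ~Q) | (~R & P)
⇔ (~P | ~S | ~S | ~R) & (~P | ~S | ~S | P) & (~P | ~S | Q | ~R) & (~P | ~S | Q | P) & (~P | ~S | S | ~R) & (~P | ~S | S | P) & (~P | ~S | ~Q | ~R) & (~P | ~S | ~Q | P)
⇔ ~P | ~S | ~R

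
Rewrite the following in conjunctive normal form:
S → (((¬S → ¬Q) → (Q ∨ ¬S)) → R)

S → (((¬S → ¬Q) → (Q ∨ ¬S)) → R)
≡ ¬S ∨ (((¬S → ¬Q) → (Q ∨ ¬S)) → R)   [eliminate →]
≡ ¬S ∨ ¬((¬S → ¬Q) → (Q ∨ ¬S)) ∨ R   [eliminate →]
≡ ¬S ∨ ¬(¬(¬S → ¬Q) ∨ Q ∨ ¬S) ∨ R   [eliminate →]
≡ ¬S ∨ ¬(¬(¬¬S ∨ ¬Q) ∨ Q ∨ ¬S) ∨ R   [eliminate →]
≡ ¬S ∨ (¬¬(¬¬S ∨ ¬Q) ∧ ¬Q ∧ ¬¬S) ∨ R   [De Morgan]
≡ ¬S ∨ ((¬¬S ∨ ¬Q) ∧ ¬Q ∧ ¬¬S) ∨ R   [double negation]
≡ ¬S ∨ ((S ∨ ¬Q) ∧ ¬Q ∧ ¬¬S) ∨ R   [double negation]
≡ ¬S ∨ ((S ∨ ¬Q) ∧ ¬Q ∧ S) ∨ R   [double negation]
≡ (¬S ∨ S ∨ ¬Q ∨ R) ∧ (¬S ∨ ¬Q ∨ R) ∧ (¬S ∨ S ∨ R)   [distribute ∨ over ∧]
≡ ¬S ∨ ¬Q ∨ R   [simplify]

¬S ∨ ¬Q ∨ R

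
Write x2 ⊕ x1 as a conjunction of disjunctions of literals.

x2 ⊕ x1
≡ (x2 ∨ x1) ∧ ¬(x2 ∧ x1)   [expand ⊕]
≡ (x2 ∨ x1) ∧ (¬x2 ∨ ¬x1)   [De Morgan]

(x2 ∨ x1) ∧ (¬x2 ∨ ¬x1)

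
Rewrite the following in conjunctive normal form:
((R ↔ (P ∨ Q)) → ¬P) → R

(¬P ∨ R) ∧ (¬Q ∨ R) ∧ (P ∨ R)

((R ↔ (P ∨ Q)) → ¬P) → R
≡ ¬((R ↔ (P ∨ Q)) → ¬P) ∨ R   [eliminate →]
≡ ¬(¬(R ↔ (P ∨ Q)) ∨ ¬P) ∨ R   [eliminate →]
≡ ¬(¬((R → (P ∨ Q)) ∧ ((P ∨ Q) → R)) ∨ ¬P) ∨ R   [eliminate ↔]
≡ ¬(¬((¬R ∨ P ∨ Q) ∧ ((P ∨ Q) → R)) ∨ ¬P) ∨ R   [eliminate →]
≡ ¬(¬((¬R ∨ P ∨ Q) ∧ (¬(P ∨ Q) ∨ R)) ∨ ¬P) ∨ R   [eliminate →]
≡ (¬¬((¬R ∨ P ∨ Q) ∧ (¬(P ∨ Q) ∨ R)) ∧ ¬¬P) ∨ R   [De Morgan]
≡ ((¬R ∨ P ∨ Q) ∧ (¬(P ∨ Q) ∨ R) ∧ ¬¬P) ∨ R   [double negation]
≡ ((¬R ∨ P ∨ Q) ∧ ((¬P ∧ ¬Q) ∨ R) ∧ ¬¬P) ∨ R   [De Morgan]
≡ ((¬R ∨ P ∨ Q) ∧ ((¬P ∧ ¬Q) ∨ R) ∧ P) ∨ R   [double negation]
≡ (¬R ∨ P ∨ Q ∨ R) ∧ (¬P ∨ R ∨ R) ∧ (¬Q ∨ R ∨ R) ∧ (P ∨ R)   [distribute ∨ over ∧]
≡ (¬P ∨ R) ∧ (¬Q ∨ R) ∧ (P ∨ R)   [simplify]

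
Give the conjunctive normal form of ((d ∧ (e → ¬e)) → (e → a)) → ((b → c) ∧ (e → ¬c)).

(d ∨ ¬b ∨ c) ∧ (¬e ∨ ¬b ∨ c) ∧ (¬e ∨ ¬c) ∧ (e ∨ ¬b ∨ c) ∧ (¬a ∨ ¬b ∨ c)

((d ∧ (e → ¬e)) → (e → a)) → ((b → c) ∧ (e → ¬c))
⇔ ¬((d ∧ (e → ¬e)) → (e → a)) ∨ ((b → c) ∧ (e → ¬c))
⇔ ¬(¬(d ∧ (e → ¬e)) ∨ (e → a)) ∨ ((b → c) ∧ (e → ¬c))
⇔ ¬(¬(d ∧ (¬e ∨ ¬e)) ∨ (e → a)) ∨ ((b → c) ∧ (e → ¬c))
⇔ ¬(¬(d ∧ (¬e ∨ ¬e)) ∨ ¬e ∨ a) ∨ ((b → c) ∧ (e → ¬c))
⇔ ¬(¬(d ∧ (¬e ∨ ¬e)) ∨ ¬e ∨ a) ∨ ((¬b ∨ c) ∧ (e → ¬c))
⇔ ¬(¬(d ∧ (¬e ∨ ¬e)) ∨ ¬e ∨ a) ∨ ((¬b ∨ c) ∧ (¬e ∨ ¬c))
⇔ (¬¬(d ∧ (¬e ∨ ¬e)) ∧ ¬¬e ∧ ¬a) ∨ ((¬b ∨ c) ∧ (¬e ∨ ¬c))
⇔ (d ∧ (¬e ∨ ¬e) ∧ ¬¬e ∧ ¬a) ∨ ((¬b ∨ c) ∧ (¬e ∨ ¬c))
⇔ (d ∧ (¬e ∨ ¬e) ∧ e ∧ ¬a) ∨ ((¬b ∨ c) ∧ (¬e ∨ ¬c))
⇔ (d ∨ ¬b ∨ c) ∧ (d ∨ ¬e ∨ ¬c) ∧ (¬e ∨ ¬e ∨ ¬b ∨ c) ∧ (¬e ∨ ¬e ∨ ¬e ∨ ¬c) ∧ (e ∨ ¬b ∨ c) ∧ (e ∨ ¬e ∨ ¬c) ∧ (¬a ∨ ¬b ∨ c) ∧ (¬a ∨ ¬e ∨ ¬c)
⇔ (d ∨ ¬b ∨ c) ∧ (¬e ∨ ¬b ∨ c) ∧ (¬e ∨ ¬c) ∧ (e ∨ ¬b ∨ c) ∧ (¬a ∨ ¬b ∨ c)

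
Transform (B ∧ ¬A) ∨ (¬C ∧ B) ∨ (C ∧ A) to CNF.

(B ∧ ¬A) ∨ (¬C ∧ B) ∨ (C ∧ A)
≡ (B ∨ ¬C ∨ C) ∧ (B ∨ ¬C ∨ A) ∧ (B ∨ B ∨ C) ∧ (B ∨ B ∨ A) ∧ (¬A ∨ ¬C ∨ C) ∧ (¬A ∨ ¬C ∨ A) ∧ (¬A ∨ B ∨ C) ∧ (¬A ∨ B ∨ A)   [distribute ∨ over ∧]
≡ (B ∨ C) ∧ (B ∨ A)   [simplify]

(B ∨ C) ∧ (B ∨ A)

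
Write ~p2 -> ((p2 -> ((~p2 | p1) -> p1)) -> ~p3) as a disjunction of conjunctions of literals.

p2 | ~p3

~p2 -> ((p2 -> ((~p2 | p1) -> p1)) -> ~p3)
≡ ~~p2 | ((p2 -> ((~p2 | p1) -> p1)) -> ~p3)
≡ ~~p2 | ~(p2 -> ((~p2 | p1) -> p1)) | ~p3
≡ ~~p2 | ~(~p2 | ((~p2 | p1) -> p1)) | ~p3
≡ ~~p2 | ~(~p2 | ~(~p2 | p1) | p1) | ~p3
≡ p2 | ~(~p2 | ~(~p2 | p1) | p1) | ~p3
≡ p2 | (~~p2 & ~~(~p2 | p1) & ~p1) | ~p3
≡ p2 | (p2 & ~~(~p2 | p1) & ~p1) | ~p3
≡ p2 | (p2 & (~p2 | p1) & ~p1) | ~p3
≡ p2 | (p2 & ~p2 & ~p1) | (p2 & p1 & ~p1) | ~p3
≡ p2 | ~p3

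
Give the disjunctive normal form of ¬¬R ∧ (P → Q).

¬¬R ∧ (P → Q)
≡ ¬¬R ∧ (¬P ∨ Q)   [eliminate →]
≡ R ∧ (¬P ∨ Q)   [double negation]
≡ (R ∧ ¬P) ∨ (R ∧ Q)   [distribute ∧ over ∨]

(R ∧ ¬P) ∨ (R ∧ Q)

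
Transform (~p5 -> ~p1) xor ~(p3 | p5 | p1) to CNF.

(~p5 -> ~p1) xor ~(p3 | p5 | p1)
⇔ ((~p5 -> ~p1) | ~(p3 | p5 | p1)) & ~((~p5 -> ~p1) & ~(p3 | p5 | p1))   (expand xor)
⇔ (~~p5 | ~p1 | ~(p3 | p5 | p1)) & ~((~p5 -> ~p1) & ~(p3 | p5 | p1))   (eliminate ->)
⇔ (~~p5 | ~p1 | ~(p3 | p5 | p1)) & ~((~~p5 | ~p1) & ~(p3 | p5 | p1))   (eliminate ->)
⇔ (p5 | ~p1 | ~(p3 | p5 | p1)) & ~((~~p5 | ~p1) & ~(p3 | p5 | p1))   (double negation)
⇔ (p5 | ~p1 | (~p3 & ~p5 & ~p1)) & ~((~~p5 | ~p1) & ~(p3 | p5 | p1))   (De Morgan)
⇔ (p5 | ~p1 | (~p3 & ~p5 & ~p1)) & (~(~~p5 | ~p1) | ~~(p3 | p5 | p1))   (De Morgan)
⇔ (p5 | ~p1 | (~p3 & ~p5 & ~p1)) & ((~~~p5 & ~~p1) | ~~(p3 | p5 | p1))   (De Morgan)
⇔ (p5 | ~p1 | (~p3 & ~p5 & ~p1)) & ((~p5 & ~~p1) | ~~(p3 | p5 | p1))   (double negation)
⇔ (p5 | ~p1 | (~p3 & ~p5 & ~p1)) & ((~p5 & p1) | ~~(p3 | p5 | p1))   (double negation)
⇔ (p5 | ~p1 | (~p3 & ~p5 & ~p1)) & ((~p5 & p1) | p3 | p5 | p1)   (double negation)
⇔ (p5 | ~p1 | ~p3) & (p5 | ~p1 | ~p5) & (p5 | ~p1 | ~p1) & (~p5 | p3 | p5 | p1) & (p1 | p3 | p5 | p1)   (distribute | over &)
⇔ (p5 | ~p1) & (p1 | p3 | p5)   (simplify)

(p5 | ~p1) & (p1 | p3 | p5)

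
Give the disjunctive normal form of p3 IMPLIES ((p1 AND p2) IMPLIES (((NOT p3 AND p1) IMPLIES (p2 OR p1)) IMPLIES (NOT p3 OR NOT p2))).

p3 IMPLIES ((p1 AND p2) IMPLIES (((NOT p3 AND p1) IMPLIES (p2 OR p1)) IMPLIES (NOT p3 OR NOT p2)))
≡ NOT p3 OR ((p1 AND p2) IMPLIES (((NOT p3 AND p1) IMPLIES (p2 OR p1)) IMPLIES (NOT p3 OR NOT p2)))   — eliminate IMPLIES
≡ NOT p3 OR NOT (p1 AND p2) OR (((NOT p3 AND p1) IMPLIES (p2 OR p1)) IMPLIES (NOT p3 OR NOT p2))   — eliminate IMPLIES
≡ NOT p3 OR NOT (p1 AND p2) OR NOT ((NOT p3 AND p1) IMPLIES (p2 OR p1)) OR NOT p3 OR NOT p2   — eliminate IMPLIES
≡ NOT p3 OR NOT (p1 AND p2) OR NOT (NOT (NOT p3 AND p1) OR p2 OR p1) OR NOT p3 OR NOT p2   — eliminate IMPLIES
≡ NOT p3 OR NOT p1 OR NOT p2 OR NOT (NOT (NOT p3 AND p1) OR p2 OR p1) OR NOT p3 OR NOT p2   — De Morgan
≡ NOT p3 OR NOT p1 OR NOT p2 OR (NOT NOT (NOT p3 AND p1) AND NOT p2 AND NOT p1) OR NOT p3 OR NOT p2   — De Morgan
≡ NOT p3 OR NOT p1 OR NOT p2 OR (NOT p3 AND p1 AND NOT p2 AND NOT p1) OR NOT p3 OR NOT p2   — double negation
≡ NOT p3 OR NOT p1 OR NOT p2   — simplify

NOT p3 OR NOT p1 OR NOT p2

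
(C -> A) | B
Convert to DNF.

~C | A | B

(C -> A) | B
= ~C | A | B   (eliminate ->)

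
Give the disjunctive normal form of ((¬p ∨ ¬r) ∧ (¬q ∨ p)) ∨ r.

((¬p ∨ ¬r) ∧ (¬q ∨ p)) ∨ r
≡ (¬p ∧ ¬q) ∨ (¬p ∧ p) ∨ (¬r ∧ ¬q) ∨ (¬r ∧ p) ∨ r   [distribute ∧ over ∨]
≡ (¬p ∧ ¬q) ∨ (¬r ∧ ¬q) ∨ (¬r ∧ p) ∨ r   [simplify]

(¬p ∧ ¬q) ∨ (¬r ∧ ¬q) ∨ (¬r ∧ p) ∨ r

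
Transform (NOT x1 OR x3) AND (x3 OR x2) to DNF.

(NOT x1 OR x3) AND (x3 OR x2)
= (NOT x1 AND x3) OR (NOT x1 AND x2) OR (x3 AND x3) OR (x3 AND x2)   [distribute AND over OR]
= (NOT x1 AND x2) OR x3   [simplify]

(NOT x1 AND x2) OR x3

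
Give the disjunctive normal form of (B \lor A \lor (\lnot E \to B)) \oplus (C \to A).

(B \land C \land \lnot A) \lor (E \land C \land \lnot A) \lor (\lnot B \land \lnot A \land \lnot E \land \lnot C)

(B \lor A \lor (\lnot E \to B)) \oplus (C \to A)
⇔ ((B \lor A \lor (\lnot E \to B)) \land \lnot (C \to A)) \lor (\lnot (B \lor A \lor (\lnot E \to B)) \land (C \to A))   [expand \oplus]
⇔ ((B \lor A \lor \lnot \lnot E \lor B) \land \lnot (C \to A)) \lor (\lnot (B \lor A \lor (\lnot E \to B)) \land (C \to A))   [eliminate \to]
⇔ ((B \lor A \lor \lnot \lnot E \lor B) \land \lnot (\lnot C \lor A)) \lor (\lnot (B \lor A \lor (\lnot E \to B)) \land (C \to A))   [eliminate \to]
⇔ ((B \lor A \lor \lnot \lnot E \lor B) \land \lnot (\lnot C \lor A)) \lor (\lnot (B \lor A \lor \lnot \lnot E \lor B) \land (C \to A))   [eliminate \to]
⇔ ((B \lor A \lor \lnot \lnot E \lor B) \land \lnot (\lnot C \lor A)) \lor (\lnot (B \lor A \lor \lnot \lnot E \lor B) \land (\lnot C \lor A))   [eliminate \to]
⇔ ((B \lor A \lor E \lor B) \land \lnot (\lnot C \lor A)) \lor (\lnot (B \lor A \lor \lnot \lnot E \lor B) \land (\lnot C \lor A))   [double negation]
⇔ ((B \lor A \lor E \lor B) \land \lnot \lnot C \land \lnot A) \lor (\lnot (B \lor A \lor \lnot \lnot E \lor B) \land (\lnot C \lor A))   [De Morgan]
⇔ ((B \lor A \lor E \lor B) \land C \land \lnot A) \lor (\lnot (B \lor A \lor \lnot \lnot E \lor B) \land (\lnot C \lor A))   [double negation]
⇔ ((B \lor A \lor E \lor B) \land C \land \lnot A) \lor (\lnot B \land \lnot A \land \lnot \lnot \lnot E \land \lnot B \land (\lnot C \lor A))   [De Morgan]
⇔ ((B \lor A \lor E \lor B) \land C \land \lnot A) \lor (\lnot B \land \lnot A \land \lnot E \land \lnot B \land (\lnot C \lor A))   [double negation]
⇔ (B \land C \land \lnot A) \lor (A \land C \land \lnot A) \lor (E \land C \land \lnot A) \lor (B \land C \land \lnot A) \lor (\lnot B \land \lnot A \land \lnot E \land \lnot B \land \lnot C) \lor (\lnot B \land \lnot A \land \lnot E \land \lnot B \land A)   [distribute \land over \lor]
⇔ (B \land C \land \lnot A) \lor (E \land C \land \lnot A) \lor (\lnot B \land \lnot A \land \lnot E \land \lnot C)   [simplify]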